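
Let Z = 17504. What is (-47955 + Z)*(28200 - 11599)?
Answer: -505517051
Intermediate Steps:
(-47955 + Z)*(28200 - 11599) = (-47955 + 17504)*(28200 - 11599) = -30451*16601 = -505517051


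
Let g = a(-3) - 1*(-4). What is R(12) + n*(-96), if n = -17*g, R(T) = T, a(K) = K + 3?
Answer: 6540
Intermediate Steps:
a(K) = 3 + K
g = 4 (g = (3 - 3) - 1*(-4) = 0 + 4 = 4)
n = -68 (n = -17*4 = -68)
R(12) + n*(-96) = 12 - 68*(-96) = 12 + 6528 = 6540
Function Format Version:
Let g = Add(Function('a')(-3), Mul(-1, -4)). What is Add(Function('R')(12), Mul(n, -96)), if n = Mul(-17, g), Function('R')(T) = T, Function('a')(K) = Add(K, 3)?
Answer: 6540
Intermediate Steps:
Function('a')(K) = Add(3, K)
g = 4 (g = Add(Add(3, -3), Mul(-1, -4)) = Add(0, 4) = 4)
n = -68 (n = Mul(-17, 4) = -68)
Add(Function('R')(12), Mul(n, -96)) = Add(12, Mul(-68, -96)) = Add(12, 6528) = 6540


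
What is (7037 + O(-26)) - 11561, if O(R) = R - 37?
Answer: -4587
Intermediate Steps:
O(R) = -37 + R
(7037 + O(-26)) - 11561 = (7037 + (-37 - 26)) - 11561 = (7037 - 63) - 11561 = 6974 - 11561 = -4587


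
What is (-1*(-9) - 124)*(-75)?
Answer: 8625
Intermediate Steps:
(-1*(-9) - 124)*(-75) = (9 - 124)*(-75) = -115*(-75) = 8625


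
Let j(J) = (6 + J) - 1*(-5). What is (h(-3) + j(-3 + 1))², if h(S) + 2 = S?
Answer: 16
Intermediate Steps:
h(S) = -2 + S
j(J) = 11 + J (j(J) = (6 + J) + 5 = 11 + J)
(h(-3) + j(-3 + 1))² = ((-2 - 3) + (11 + (-3 + 1)))² = (-5 + (11 - 2))² = (-5 + 9)² = 4² = 16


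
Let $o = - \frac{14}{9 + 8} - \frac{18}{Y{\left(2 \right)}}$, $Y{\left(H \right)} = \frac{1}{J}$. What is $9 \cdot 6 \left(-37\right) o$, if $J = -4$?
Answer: $- \frac{2417580}{17} \approx -1.4221 \cdot 10^{5}$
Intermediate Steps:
$Y{\left(H \right)} = - \frac{1}{4}$ ($Y{\left(H \right)} = \frac{1}{-4} = - \frac{1}{4}$)
$o = \frac{1210}{17}$ ($o = - \frac{14}{9 + 8} - \frac{18}{- \frac{1}{4}} = - \frac{14}{17} - -72 = \left(-14\right) \frac{1}{17} + 72 = - \frac{14}{17} + 72 = \frac{1210}{17} \approx 71.177$)
$9 \cdot 6 \left(-37\right) o = 9 \cdot 6 \left(-37\right) \frac{1210}{17} = 54 \left(-37\right) \frac{1210}{17} = \left(-1998\right) \frac{1210}{17} = - \frac{2417580}{17}$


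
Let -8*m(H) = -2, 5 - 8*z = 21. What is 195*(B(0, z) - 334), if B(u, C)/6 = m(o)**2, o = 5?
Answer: -520455/8 ≈ -65057.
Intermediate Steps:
z = -2 (z = 5/8 - 1/8*21 = 5/8 - 21/8 = -2)
m(H) = 1/4 (m(H) = -1/8*(-2) = 1/4)
B(u, C) = 3/8 (B(u, C) = 6*(1/4)**2 = 6*(1/16) = 3/8)
195*(B(0, z) - 334) = 195*(3/8 - 334) = 195*(-2669/8) = -520455/8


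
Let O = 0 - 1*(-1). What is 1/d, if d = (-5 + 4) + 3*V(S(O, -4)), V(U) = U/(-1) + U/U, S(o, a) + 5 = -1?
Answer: 1/20 ≈ 0.050000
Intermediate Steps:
O = 1 (O = 0 + 1 = 1)
S(o, a) = -6 (S(o, a) = -5 - 1 = -6)
V(U) = 1 - U (V(U) = U*(-1) + 1 = -U + 1 = 1 - U)
d = 20 (d = (-5 + 4) + 3*(1 - 1*(-6)) = -1 + 3*(1 + 6) = -1 + 3*7 = -1 + 21 = 20)
1/d = 1/20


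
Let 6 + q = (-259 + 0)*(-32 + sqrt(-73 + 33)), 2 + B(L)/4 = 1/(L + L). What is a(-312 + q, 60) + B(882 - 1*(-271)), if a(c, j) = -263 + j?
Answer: -243281/1153 ≈ -211.00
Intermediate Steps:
B(L) = -8 + 2/L (B(L) = -8 + 4/(L + L) = -8 + 4/((2*L)) = -8 + 4*(1/(2*L)) = -8 + 2/L)
q = 8282 - 518*I*sqrt(10) (q = -6 + (-259 + 0)*(-32 + sqrt(-73 + 33)) = -6 - 259*(-32 + sqrt(-40)) = -6 - 259*(-32 + 2*I*sqrt(10)) = -6 + (8288 - 518*I*sqrt(10)) = 8282 - 518*I*sqrt(10) ≈ 8282.0 - 1638.1*I)
a(-312 + q, 60) + B(882 - 1*(-271)) = (-263 + 60) + (-8 + 2/(882 - 1*(-271))) = -203 + (-8 + 2/(882 + 271)) = -203 + (-8 + 2/1153) = -203 - 9222/1153 = -243281/1153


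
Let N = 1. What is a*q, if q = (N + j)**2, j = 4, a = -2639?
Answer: -65975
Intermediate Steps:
q = 25 (q = (1 + 4)**2 = 5**2 = 25)
a*q = -2639*25 = -65975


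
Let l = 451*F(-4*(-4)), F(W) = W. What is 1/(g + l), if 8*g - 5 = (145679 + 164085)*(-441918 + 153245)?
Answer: -8/89420445439 ≈ -8.9465e-11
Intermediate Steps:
g = -89420503167/8 (g = 5/8 + ((145679 + 164085)*(-441918 + 153245))/8 = 5/8 + (309764*(-288673))/8 = 5/8 + (⅛)*(-89420503172) = 5/8 - 22355125793/2 = -89420503167/8 ≈ -1.1178e+10)
l = 7216 (l = 451*(-4*(-4)) = 451*16 = 7216)
1/(g + l) = 1/(-89420503167/8 + 7216) = 1/(-89420445439/8) = -8/89420445439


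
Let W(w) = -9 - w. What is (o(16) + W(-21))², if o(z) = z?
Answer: 784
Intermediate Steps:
(o(16) + W(-21))² = (16 + (-9 - 1*(-21)))² = (16 + (-9 + 21))² = (16 + 12)² = 28² = 784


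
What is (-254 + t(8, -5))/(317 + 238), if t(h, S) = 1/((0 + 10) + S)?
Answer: -423/925 ≈ -0.45730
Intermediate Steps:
t(h, S) = 1/(10 + S)
(-254 + t(8, -5))/(317 + 238) = (-254 + 1/(10 - 5))/(317 + 238) = (-254 + 1/5)/555 = (-254 + 1/5)*(1/555) = -1269/5*1/555 = -423/925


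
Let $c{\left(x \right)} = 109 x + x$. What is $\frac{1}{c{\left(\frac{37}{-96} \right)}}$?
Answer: $- \frac{48}{2035} \approx -0.023587$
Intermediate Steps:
$c{\left(x \right)} = 110 x$
$\frac{1}{c{\left(\frac{37}{-96} \right)}} = \frac{1}{110 \frac{37}{-96}} = \frac{1}{110 \cdot 37 \left(- \frac{1}{96}\right)} = \frac{1}{110 \left(- \frac{37}{96}\right)} = \frac{1}{- \frac{2035}{48}} = - \frac{48}{2035}$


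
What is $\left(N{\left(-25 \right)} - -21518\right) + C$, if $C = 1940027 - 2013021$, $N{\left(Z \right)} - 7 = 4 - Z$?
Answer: $-51440$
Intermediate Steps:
$N{\left(Z \right)} = 11 - Z$ ($N{\left(Z \right)} = 7 - \left(-4 + Z\right) = 11 - Z$)
$C = -72994$ ($C = 1940027 - 2013021 = -72994$)
$\left(N{\left(-25 \right)} - -21518\right) + C = \left(\left(11 - -25\right) - -21518\right) - 72994 = \left(\left(11 + 25\right) + 21518\right) - 72994 = \left(36 + 21518\right) - 72994 = 21554 - 72994 = -51440$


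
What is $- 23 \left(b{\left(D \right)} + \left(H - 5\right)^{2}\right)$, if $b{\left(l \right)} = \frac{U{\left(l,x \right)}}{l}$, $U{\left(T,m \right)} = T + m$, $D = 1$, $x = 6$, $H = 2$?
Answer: $-368$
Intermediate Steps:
$b{\left(l \right)} = \frac{6 + l}{l}$ ($b{\left(l \right)} = \frac{l + 6}{l} = \frac{6 + l}{l}$)
$- 23 \left(b{\left(D \right)} + \left(H - 5\right)^{2}\right) = - 23 \left(\frac{6 + 1}{1} + \left(2 - 5\right)^{2}\right) = - 23 \left(1 \cdot 7 + \left(-3\right)^{2}\right) = - 23 \left(7 + 9\right) = \left(-23\right) 16 = -368$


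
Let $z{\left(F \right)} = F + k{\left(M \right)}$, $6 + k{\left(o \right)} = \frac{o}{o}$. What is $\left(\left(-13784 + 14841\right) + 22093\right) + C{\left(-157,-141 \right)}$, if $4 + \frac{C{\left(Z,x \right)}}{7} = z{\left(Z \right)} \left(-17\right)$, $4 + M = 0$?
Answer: $42400$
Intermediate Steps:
$M = -4$ ($M = -4 + 0 = -4$)
$k{\left(o \right)} = -5$ ($k{\left(o \right)} = -6 + \frac{o}{o} = -6 + 1 = -5$)
$z{\left(F \right)} = -5 + F$ ($z{\left(F \right)} = F - 5 = -5 + F$)
$C{\left(Z,x \right)} = 567 - 119 Z$ ($C{\left(Z,x \right)} = -28 + 7 \left(-5 + Z\right) \left(-17\right) = -28 + 7 \left(85 - 17 Z\right) = -28 - \left(-595 + 119 Z\right) = 567 - 119 Z$)
$\left(\left(-13784 + 14841\right) + 22093\right) + C{\left(-157,-141 \right)} = \left(\left(-13784 + 14841\right) + 22093\right) + \left(567 - -18683\right) = \left(1057 + 22093\right) + \left(567 + 18683\right) = 23150 + 19250 = 42400$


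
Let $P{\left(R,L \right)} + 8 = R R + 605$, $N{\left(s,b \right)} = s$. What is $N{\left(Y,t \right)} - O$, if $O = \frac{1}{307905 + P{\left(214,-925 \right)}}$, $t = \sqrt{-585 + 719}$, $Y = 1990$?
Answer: $\frac{705053019}{354298} \approx 1990.0$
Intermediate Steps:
$t = \sqrt{134} \approx 11.576$
$P{\left(R,L \right)} = 597 + R^{2}$ ($P{\left(R,L \right)} = -8 + \left(R R + 605\right) = -8 + \left(R^{2} + 605\right) = -8 + \left(605 + R^{2}\right) = 597 + R^{2}$)
$O = \frac{1}{354298}$ ($O = \frac{1}{307905 + \left(597 + 214^{2}\right)} = \frac{1}{307905 + \left(597 + 45796\right)} = \frac{1}{307905 + 46393} = \frac{1}{354298} \approx 2.8225 \cdot 10^{-6}$)
$N{\left(Y,t \right)} - O = 1990 - \frac{1}{354298} = \frac{705053019}{354298}$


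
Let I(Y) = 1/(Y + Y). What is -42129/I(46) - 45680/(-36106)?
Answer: -69971022164/18053 ≈ -3.8759e+6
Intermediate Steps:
I(Y) = 1/(2*Y)
-42129/I(46) - 45680/(-36106) = -42129/((½)/46) - 45680/(-36106) = -42129/((½)*(1/46)) - 45680*(-1/36106) = -42129/1/92 + 22840/18053 = -42129*92 + 22840/18053 = -3875868 + 22840/18053 = -69971022164/18053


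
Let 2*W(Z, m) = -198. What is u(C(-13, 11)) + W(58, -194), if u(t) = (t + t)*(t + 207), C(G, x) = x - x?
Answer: -99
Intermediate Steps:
W(Z, m) = -99 (W(Z, m) = (1/2)*(-198) = -99)
C(G, x) = 0
u(t) = 2*t*(207 + t) (u(t) = (2*t)*(207 + t) = 2*t*(207 + t))
u(C(-13, 11)) + W(58, -194) = 2*0*(207 + 0) - 99 = 2*0*207 - 99 = 0 - 99 = -99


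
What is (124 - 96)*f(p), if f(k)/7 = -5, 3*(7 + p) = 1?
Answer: -980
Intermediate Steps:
p = -20/3 (p = -7 + (⅓)*1 = -7 + ⅓ = -20/3 ≈ -6.6667)
f(k) = -35 (f(k) = 7*(-5) = -35)
(124 - 96)*f(p) = (124 - 96)*(-35) = 28*(-35) = -980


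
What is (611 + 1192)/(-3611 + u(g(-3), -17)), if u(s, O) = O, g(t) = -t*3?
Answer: -1803/3628 ≈ -0.49697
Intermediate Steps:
g(t) = -3*t
(611 + 1192)/(-3611 + u(g(-3), -17)) = (611 + 1192)/(-3611 - 17) = 1803/(-3628) = 1803*(-1/3628) = -1803/3628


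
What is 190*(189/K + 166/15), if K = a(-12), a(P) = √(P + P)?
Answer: 6308/3 - 5985*I*√6/2 ≈ 2102.7 - 7330.1*I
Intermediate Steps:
a(P) = √2*√P (a(P) = √(2*P) = √2*√P)
K = 2*I*√6 (K = √2*√(-12) = √2*(2*I*√3) = 2*I*√6 ≈ 4.899*I)
190*(189/K + 166/15) = 190*(189/((2*I*√6)) + 166/15) = 190*(189*(-I*√6/12) + 166*(1/15)) = 190*(-63*I*√6/4 + 166/15) = 190*(166/15 - 63*I*√6/4) = 6308/3 - 5985*I*√6/2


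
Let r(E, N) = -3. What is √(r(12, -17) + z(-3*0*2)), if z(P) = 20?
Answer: √17 ≈ 4.1231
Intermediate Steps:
√(r(12, -17) + z(-3*0*2)) = √(-3 + 20) = √17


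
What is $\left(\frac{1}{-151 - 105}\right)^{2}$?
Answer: $\frac{1}{65536} \approx 1.5259 \cdot 10^{-5}$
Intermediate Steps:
$\left(\frac{1}{-151 - 105}\right)^{2} = \left(\frac{1}{-256}\right)^{2} = \left(- \frac{1}{256}\right)^{2} = \frac{1}{65536}$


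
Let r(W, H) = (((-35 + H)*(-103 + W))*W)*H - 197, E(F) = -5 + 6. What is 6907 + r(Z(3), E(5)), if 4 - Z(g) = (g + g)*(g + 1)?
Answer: -76930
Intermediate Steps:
E(F) = 1
Z(g) = 4 - 2*g*(1 + g) (Z(g) = 4 - (g + g)*(g + 1) = 4 - 2*g*(1 + g))
r(W, H) = -197 + H*W*(-103 + W)*(-35 + H) (r(W, H) = (((-103 + W)*(-35 + H))*W)*H - 197 = (W*(-103 + W)*(-35 + H))*H - 197 = H*W*(-103 + W)*(-35 + H) - 197 = -197 + H*W*(-103 + W)*(-35 + H))
6907 + r(Z(3), E(5)) = 6907 + (-197 + 1²*(4 - 2*3 - 2*3²)² - 103*(4 - 2*3 - 2*3²)*1² - 35*1*(4 - 2*3 - 2*3²)² + 3605*1*(4 - 2*3 - 2*3²)) = 6907 + (-197 + 1*(4 - 6 - 2*9)² - 103*(4 - 6 - 2*9)*1 - 35*1*(4 - 6 - 2*9)² + 3605*1*(4 - 6 - 2*9)) = 6907 + (-197 + 1*(4 - 6 - 18)² - 103*(4 - 6 - 18)*1 - 35*1*(4 - 6 - 18)² + 3605*1*(4 - 6 - 18)) = 6907 + (-197 + 1*(-20)² - 103*(-20)*1 - 35*1*(-20)² + 3605*1*(-20)) = 6907 + (-197 + 1*400 + 2060 - 35*1*400 - 72100) = 6907 + (-197 + 400 + 2060 - 14000 - 72100) = 6907 - 83837 = -76930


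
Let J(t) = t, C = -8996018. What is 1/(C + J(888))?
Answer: -1/8995130 ≈ -1.1117e-7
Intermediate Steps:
1/(C + J(888)) = 1/(-8996018 + 888) = 1/(-8995130) = -1/8995130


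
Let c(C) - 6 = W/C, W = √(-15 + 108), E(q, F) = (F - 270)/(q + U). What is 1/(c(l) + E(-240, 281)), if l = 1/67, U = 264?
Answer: -120/7756217 + 38592*√93/240442727 ≈ 0.0015324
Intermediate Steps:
E(q, F) = (-270 + F)/(264 + q) (E(q, F) = (F - 270)/(q + 264) = (-270 + F)/(264 + q))
W = √93 ≈ 9.6436
l = 1/67 ≈ 0.014925
c(C) = 6 + √93/C
1/(c(l) + E(-240, 281)) = 1/((6 + √93/(1/67)) + (-270 + 281)/(264 - 240)) = 1/((6 + √93*67) + 11/24) = 1/((6 + 67*√93) + (1/24)*11) = 1/((6 + 67*√93) + 11/24) = 1/(155/24 + 67*√93)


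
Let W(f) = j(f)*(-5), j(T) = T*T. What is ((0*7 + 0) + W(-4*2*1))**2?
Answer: 102400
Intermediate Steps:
j(T) = T**2
W(f) = -5*f**2 (W(f) = f**2*(-5) = -5*f**2)
((0*7 + 0) + W(-4*2*1))**2 = ((0*7 + 0) - 5*(-4*2*1)**2)**2 = ((0 + 0) - 5*(-8*1)**2)**2 = (0 - 5*(-8)**2)**2 = (0 - 5*64)**2 = (0 - 320)**2 = (-320)**2 = 102400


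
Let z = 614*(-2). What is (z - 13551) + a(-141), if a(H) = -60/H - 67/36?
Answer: -25008497/1692 ≈ -14780.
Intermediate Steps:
a(H) = -67/36 - 60/H (a(H) = -60/H - 67*1/36 = -60/H - 67/36 = -67/36 - 60/H)
z = -1228
(z - 13551) + a(-141) = (-1228 - 13551) + (-67/36 - 60/(-141)) = -14779 + (-67/36 - 60*(-1/141)) = -14779 + (-67/36 + 20/47) = -14779 - 2429/1692 = -25008497/1692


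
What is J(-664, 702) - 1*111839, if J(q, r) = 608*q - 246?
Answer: -515797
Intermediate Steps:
J(q, r) = -246 + 608*q
J(-664, 702) - 1*111839 = (-246 + 608*(-664)) - 1*111839 = (-246 - 403712) - 111839 = -403958 - 111839 = -515797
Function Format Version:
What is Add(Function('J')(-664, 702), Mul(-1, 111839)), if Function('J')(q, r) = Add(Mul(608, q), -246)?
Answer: -515797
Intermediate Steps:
Function('J')(q, r) = Add(-246, Mul(608, q))
Add(Function('J')(-664, 702), Mul(-1, 111839)) = Add(Add(-246, Mul(608, -664)), Mul(-1, 111839)) = Add(Add(-246, -403712), -111839) = Add(-403958, -111839) = -515797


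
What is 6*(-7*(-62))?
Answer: 2604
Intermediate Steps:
6*(-7*(-62)) = 6*434 = 2604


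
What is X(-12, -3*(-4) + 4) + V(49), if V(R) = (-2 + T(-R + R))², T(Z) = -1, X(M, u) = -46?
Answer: -37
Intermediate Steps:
V(R) = 9 (V(R) = (-2 - 1)² = (-3)² = 9)
X(-12, -3*(-4) + 4) + V(49) = -46 + 9 = -37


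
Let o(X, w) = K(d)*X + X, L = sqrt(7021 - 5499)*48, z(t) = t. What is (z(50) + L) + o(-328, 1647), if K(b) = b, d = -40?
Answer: 12842 + 48*sqrt(1522) ≈ 14715.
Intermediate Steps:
L = 48*sqrt(1522) (L = sqrt(1522)*48 = 48*sqrt(1522) ≈ 1872.6)
o(X, w) = -39*X (o(X, w) = -40*X + X = -39*X)
(z(50) + L) + o(-328, 1647) = (50 + 48*sqrt(1522)) - 39*(-328) = (50 + 48*sqrt(1522)) + 12792 = 12842 + 48*sqrt(1522)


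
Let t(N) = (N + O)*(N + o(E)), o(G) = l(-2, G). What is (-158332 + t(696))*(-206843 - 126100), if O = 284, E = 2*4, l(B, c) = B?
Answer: -173725662084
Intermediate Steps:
E = 8
o(G) = -2
t(N) = (-2 + N)*(284 + N) (t(N) = (N + 284)*(N - 2) = (284 + N)*(-2 + N) = (-2 + N)*(284 + N))
(-158332 + t(696))*(-206843 - 126100) = (-158332 + (-568 + 696² + 282*696))*(-206843 - 126100) = (-158332 + (-568 + 484416 + 196272))*(-332943) = (-158332 + 680120)*(-332943) = 521788*(-332943) = -173725662084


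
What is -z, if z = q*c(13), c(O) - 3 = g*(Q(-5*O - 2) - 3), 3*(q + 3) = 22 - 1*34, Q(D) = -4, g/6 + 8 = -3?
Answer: 3255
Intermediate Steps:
g = -66 (g = -48 + 6*(-3) = -48 - 18 = -66)
q = -7 (q = -3 + (22 - 1*34)/3 = -3 + (22 - 34)/3 = -3 + (1/3)*(-12) = -3 - 4 = -7)
c(O) = 465 (c(O) = 3 - 66*(-4 - 3) = 3 - 66*(-7) = 3 + 462 = 465)
z = -3255 (z = -7*465 = -3255)
-z = -1*(-3255) = 3255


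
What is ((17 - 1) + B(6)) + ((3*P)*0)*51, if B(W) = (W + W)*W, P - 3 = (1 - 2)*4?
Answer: 88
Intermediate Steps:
P = -1 (P = 3 + (1 - 2)*4 = 3 - 1*4 = 3 - 4 = -1)
B(W) = 2*W**2 (B(W) = (2*W)*W = 2*W**2)
((17 - 1) + B(6)) + ((3*P)*0)*51 = ((17 - 1) + 2*6**2) + ((3*(-1))*0)*51 = (16 + 2*36) - 3*0*51 = (16 + 72) + 0*51 = 88 + 0 = 88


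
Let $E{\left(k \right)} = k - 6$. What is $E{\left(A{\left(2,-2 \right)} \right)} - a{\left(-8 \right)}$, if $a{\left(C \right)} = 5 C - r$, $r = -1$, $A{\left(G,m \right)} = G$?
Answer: $35$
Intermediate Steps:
$a{\left(C \right)} = 1 + 5 C$ ($a{\left(C \right)} = 5 C - -1 = 5 C + 1 = 1 + 5 C$)
$E{\left(k \right)} = -6 + k$
$E{\left(A{\left(2,-2 \right)} \right)} - a{\left(-8 \right)} = \left(-6 + 2\right) - \left(1 + 5 \left(-8\right)\right) = -4 - \left(1 - 40\right) = -4 - -39 = -4 + 39 = 35$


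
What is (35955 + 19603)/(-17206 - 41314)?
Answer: -27779/29260 ≈ -0.94938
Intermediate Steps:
(35955 + 19603)/(-17206 - 41314) = 55558/(-58520) = 55558*(-1/58520) = -27779/29260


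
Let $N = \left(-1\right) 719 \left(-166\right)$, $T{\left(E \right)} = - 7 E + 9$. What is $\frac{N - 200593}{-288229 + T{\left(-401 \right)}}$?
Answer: $\frac{81239}{285413} \approx 0.28464$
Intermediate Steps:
$T{\left(E \right)} = 9 - 7 E$
$N = 119354$ ($N = \left(-719\right) \left(-166\right) = 119354$)
$\frac{N - 200593}{-288229 + T{\left(-401 \right)}} = \frac{119354 - 200593}{-288229 + \left(9 - -2807\right)} = - \frac{81239}{-288229 + \left(9 + 2807\right)} = - \frac{81239}{-288229 + 2816} = - \frac{81239}{-285413} = \left(-81239\right) \left(- \frac{1}{285413}\right) = \frac{81239}{285413}$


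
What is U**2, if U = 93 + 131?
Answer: 50176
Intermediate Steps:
U = 224
U**2 = 224**2 = 50176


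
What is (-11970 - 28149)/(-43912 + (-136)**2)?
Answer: 13373/8472 ≈ 1.5785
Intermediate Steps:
(-11970 - 28149)/(-43912 + (-136)**2) = -40119/(-43912 + 18496) = -40119/(-25416) = -40119*(-1/25416) = 13373/8472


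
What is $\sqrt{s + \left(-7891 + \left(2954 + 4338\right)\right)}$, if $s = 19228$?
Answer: $\sqrt{18629} \approx 136.49$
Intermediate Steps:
$\sqrt{s + \left(-7891 + \left(2954 + 4338\right)\right)} = \sqrt{19228 + \left(-7891 + \left(2954 + 4338\right)\right)} = \sqrt{19228 + \left(-7891 + 7292\right)} = \sqrt{19228 - 599} = \sqrt{18629}$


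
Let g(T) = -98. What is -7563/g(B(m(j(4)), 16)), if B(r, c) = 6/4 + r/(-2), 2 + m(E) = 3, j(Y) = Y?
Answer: 7563/98 ≈ 77.173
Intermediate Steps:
m(E) = 1 (m(E) = -2 + 3 = 1)
B(r, c) = 3/2 - r/2 (B(r, c) = 6*(1/4) + r*(-1/2) = 3/2 - r/2)
-7563/g(B(m(j(4)), 16)) = -7563/(-98) = -7563*(-1/98) = 7563/98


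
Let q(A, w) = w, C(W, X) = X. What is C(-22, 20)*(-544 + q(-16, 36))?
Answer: -10160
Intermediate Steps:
C(-22, 20)*(-544 + q(-16, 36)) = 20*(-544 + 36) = 20*(-508) = -10160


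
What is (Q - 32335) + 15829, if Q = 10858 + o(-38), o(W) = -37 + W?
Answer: -5723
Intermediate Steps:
Q = 10783 (Q = 10858 + (-37 - 38) = 10858 - 75 = 10783)
(Q - 32335) + 15829 = (10783 - 32335) + 15829 = -21552 + 15829 = -5723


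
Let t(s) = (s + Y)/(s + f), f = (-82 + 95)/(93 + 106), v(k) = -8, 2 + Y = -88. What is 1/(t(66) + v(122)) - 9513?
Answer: -1045986523/109952 ≈ -9513.1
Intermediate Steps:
Y = -90 (Y = -2 - 88 = -90)
f = 13/199 ≈ 0.065327
t(s) = (-90 + s)/(13/199 + s) (t(s) = (s - 90)/(s + 13/199) = (-90 + s)/(13/199 + s))
1/(t(66) + v(122)) - 9513 = 1/(199*(-90 + 66)/(13 + 199*66) - 8) - 9513 = 1/(199*(-24)/(13 + 13134) - 8) - 9513 = 1/(199*(-24)/13147 - 8) - 9513 = 1/(199*(1/13147)*(-24) - 8) - 9513 = 1/(-4776/13147 - 8) - 9513 = 1/(-109952/13147) - 9513 = -13147/109952 - 9513 = -1045986523/109952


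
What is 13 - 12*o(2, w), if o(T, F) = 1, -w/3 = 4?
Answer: 1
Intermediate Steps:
w = -12 (w = -3*4 = -12)
13 - 12*o(2, w) = 13 - 12*1 = 13 - 12 = 1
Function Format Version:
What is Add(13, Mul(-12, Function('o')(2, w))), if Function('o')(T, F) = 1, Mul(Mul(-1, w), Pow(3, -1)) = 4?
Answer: 1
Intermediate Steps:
w = -12 (w = Mul(-3, 4) = -12)
Add(13, Mul(-12, Function('o')(2, w))) = Add(13, Mul(-12, 1)) = Add(13, -12) = 1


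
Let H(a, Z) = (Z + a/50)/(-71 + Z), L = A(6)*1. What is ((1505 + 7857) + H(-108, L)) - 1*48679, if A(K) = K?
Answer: -63890221/1625 ≈ -39317.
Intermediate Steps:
L = 6 (L = 6*1 = 6)
H(a, Z) = (Z + a/50)/(-71 + Z) (H(a, Z) = (Z + a*(1/50))/(-71 + Z) = (Z + a/50)/(-71 + Z))
((1505 + 7857) + H(-108, L)) - 1*48679 = ((1505 + 7857) + (6 + (1/50)*(-108))/(-71 + 6)) - 1*48679 = (9362 + (6 - 54/25)/(-65)) - 48679 = (9362 - 1/65*96/25) - 48679 = (9362 - 96/1625) - 48679 = 15213154/1625 - 48679 = -63890221/1625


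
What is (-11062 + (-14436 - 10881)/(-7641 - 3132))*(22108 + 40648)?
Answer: -830789093156/1197 ≈ -6.9406e+8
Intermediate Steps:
(-11062 + (-14436 - 10881)/(-7641 - 3132))*(22108 + 40648) = (-11062 - 25317/(-10773))*62756 = (-11062 - 25317*(-1/10773))*62756 = (-11062 + 2813/1197)*62756 = -13238401/1197*62756 = -830789093156/1197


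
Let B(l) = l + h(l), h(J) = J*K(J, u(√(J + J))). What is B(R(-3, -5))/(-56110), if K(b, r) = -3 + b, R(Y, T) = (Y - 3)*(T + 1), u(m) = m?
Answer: -264/28055 ≈ -0.0094101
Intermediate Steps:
R(Y, T) = (1 + T)*(-3 + Y) (R(Y, T) = (-3 + Y)*(1 + T) = (1 + T)*(-3 + Y))
h(J) = J*(-3 + J)
B(l) = l + l*(-3 + l)
B(R(-3, -5))/(-56110) = ((-3 - 3 - 3*(-5) - 5*(-3))*(-2 + (-3 - 3 - 3*(-5) - 5*(-3))))/(-56110) = ((-3 - 3 + 15 + 15)*(-2 + (-3 - 3 + 15 + 15)))*(-1/56110) = (24*(-2 + 24))*(-1/56110) = (24*22)*(-1/56110) = 528*(-1/56110) = -264/28055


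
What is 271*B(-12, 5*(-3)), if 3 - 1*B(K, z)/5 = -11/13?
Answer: 67750/13 ≈ 5211.5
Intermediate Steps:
B(K, z) = 250/13 (B(K, z) = 15 - (-55)/13 = 15 - 5*(-11/13) = 15 + 55/13 = 250/13)
271*B(-12, 5*(-3)) = 271*(250/13) = 67750/13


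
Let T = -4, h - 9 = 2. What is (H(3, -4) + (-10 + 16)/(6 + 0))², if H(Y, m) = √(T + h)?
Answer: (1 + √7)² ≈ 13.292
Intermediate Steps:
h = 11 (h = 9 + 2 = 11)
H(Y, m) = √7 (H(Y, m) = √(-4 + 11) = √7)
(H(3, -4) + (-10 + 16)/(6 + 0))² = (√7 + (-10 + 16)/(6 + 0))² = (√7 + 6/6)² = (√7 + 6*(⅙))² = (√7 + 1)² = (1 + √7)²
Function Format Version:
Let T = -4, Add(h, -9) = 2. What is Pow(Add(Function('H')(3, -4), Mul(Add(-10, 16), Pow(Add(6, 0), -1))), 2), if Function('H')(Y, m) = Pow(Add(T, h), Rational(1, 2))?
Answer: Pow(Add(1, Pow(7, Rational(1, 2))), 2) ≈ 13.292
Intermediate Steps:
h = 11 (h = Add(9, 2) = 11)
Function('H')(Y, m) = Pow(7, Rational(1, 2)) (Function('H')(Y, m) = Pow(Add(-4, 11), Rational(1, 2)) = Pow(7, Rational(1, 2)))
Pow(Add(Function('H')(3, -4), Mul(Add(-10, 16), Pow(Add(6, 0), -1))), 2) = Pow(Add(Pow(7, Rational(1, 2)), Mul(Add(-10, 16), Pow(Add(6, 0), -1))), 2) = Pow(Add(Pow(7, Rational(1, 2)), Mul(6, Pow(6, -1))), 2) = Pow(Add(Pow(7, Rational(1, 2)), Mul(6, Rational(1, 6))), 2) = Pow(Add(Pow(7, Rational(1, 2)), 1), 2) = Pow(Add(1, Pow(7, Rational(1, 2))), 2)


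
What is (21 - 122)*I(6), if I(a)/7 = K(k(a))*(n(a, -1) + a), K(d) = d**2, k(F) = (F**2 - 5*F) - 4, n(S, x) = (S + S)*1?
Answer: -50904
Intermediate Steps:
n(S, x) = 2*S (n(S, x) = (2*S)*1 = 2*S)
k(F) = -4 + F**2 - 5*F
I(a) = 21*a*(-4 + a**2 - 5*a)**2 (I(a) = 7*((-4 + a**2 - 5*a)**2*(2*a + a)) = 7*((-4 + a**2 - 5*a)**2*(3*a)) = 7*(3*a*(-4 + a**2 - 5*a)**2) = 21*a*(-4 + a**2 - 5*a)**2)
(21 - 122)*I(6) = (21 - 122)*(21*6*(4 - 1*6**2 + 5*6)**2) = -2121*6*(4 - 1*36 + 30)**2 = -2121*6*(4 - 36 + 30)**2 = -2121*6*(-2)**2 = -2121*6*4 = -101*504 = -50904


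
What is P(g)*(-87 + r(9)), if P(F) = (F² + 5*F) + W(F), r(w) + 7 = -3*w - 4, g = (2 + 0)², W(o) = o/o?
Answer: -4625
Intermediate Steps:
W(o) = 1
g = 4 (g = 2² = 4)
r(w) = -11 - 3*w (r(w) = -7 + (-3*w - 4) = -7 + (-4 - 3*w) = -11 - 3*w)
P(F) = 1 + F² + 5*F (P(F) = (F² + 5*F) + 1 = 1 + F² + 5*F)
P(g)*(-87 + r(9)) = (1 + 4² + 5*4)*(-87 + (-11 - 3*9)) = (1 + 16 + 20)*(-87 + (-11 - 27)) = 37*(-87 - 38) = 37*(-125) = -4625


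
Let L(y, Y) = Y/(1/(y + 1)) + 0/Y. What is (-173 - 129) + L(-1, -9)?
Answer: -302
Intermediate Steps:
L(y, Y) = Y*(1 + y) (L(y, Y) = Y/(1/(1 + y)) + 0 = Y*(1 + y) + 0 = Y*(1 + y))
(-173 - 129) + L(-1, -9) = (-173 - 129) - 9*(1 - 1) = -302 - 9*0 = -302 + 0 = -302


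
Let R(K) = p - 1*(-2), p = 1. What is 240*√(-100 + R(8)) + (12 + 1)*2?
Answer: 26 + 240*I*√97 ≈ 26.0 + 2363.7*I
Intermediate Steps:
R(K) = 3 (R(K) = 1 - 1*(-2) = 1 + 2 = 3)
240*√(-100 + R(8)) + (12 + 1)*2 = 240*√(-100 + 3) + (12 + 1)*2 = 240*√(-97) + 13*2 = 240*(I*√97) + 26 = 240*I*√97 + 26 = 26 + 240*I*√97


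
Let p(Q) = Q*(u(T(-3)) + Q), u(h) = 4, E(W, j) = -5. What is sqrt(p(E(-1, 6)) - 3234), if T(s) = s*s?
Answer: I*sqrt(3229) ≈ 56.824*I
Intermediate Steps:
T(s) = s**2
p(Q) = Q*(4 + Q)
sqrt(p(E(-1, 6)) - 3234) = sqrt(-5*(4 - 5) - 3234) = sqrt(-5*(-1) - 3234) = sqrt(5 - 3234) = sqrt(-3229) = I*sqrt(3229)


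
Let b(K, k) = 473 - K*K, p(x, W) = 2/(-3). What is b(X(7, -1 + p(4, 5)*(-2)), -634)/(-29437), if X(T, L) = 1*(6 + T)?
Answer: -304/29437 ≈ -0.010327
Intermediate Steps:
p(x, W) = -⅔ (p(x, W) = 2*(-⅓) = -⅔)
X(T, L) = 6 + T
b(K, k) = 473 - K²
b(X(7, -1 + p(4, 5)*(-2)), -634)/(-29437) = (473 - (6 + 7)²)/(-29437) = (473 - 1*13²)*(-1/29437) = (473 - 1*169)*(-1/29437) = (473 - 169)*(-1/29437) = 304*(-1/29437) = -304/29437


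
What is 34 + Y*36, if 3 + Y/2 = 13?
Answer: 754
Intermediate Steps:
Y = 20 (Y = -6 + 2*13 = -6 + 26 = 20)
34 + Y*36 = 34 + 20*36 = 34 + 720 = 754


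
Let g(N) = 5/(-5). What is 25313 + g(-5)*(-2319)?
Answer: 27632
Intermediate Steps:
g(N) = -1 (g(N) = 5*(-1/5) = -1)
25313 + g(-5)*(-2319) = 25313 - 1*(-2319) = 25313 + 2319 = 27632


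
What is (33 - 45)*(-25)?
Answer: 300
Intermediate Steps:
(33 - 45)*(-25) = -12*(-25) = 300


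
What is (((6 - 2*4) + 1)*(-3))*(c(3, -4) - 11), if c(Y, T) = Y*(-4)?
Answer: -69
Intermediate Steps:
c(Y, T) = -4*Y
(((6 - 2*4) + 1)*(-3))*(c(3, -4) - 11) = (((6 - 2*4) + 1)*(-3))*(-4*3 - 11) = (((6 - 8) + 1)*(-3))*(-12 - 11) = ((-2 + 1)*(-3))*(-23) = -1*(-3)*(-23) = 3*(-23) = -69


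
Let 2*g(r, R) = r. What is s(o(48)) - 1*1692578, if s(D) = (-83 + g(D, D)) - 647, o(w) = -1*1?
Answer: -3386617/2 ≈ -1.6933e+6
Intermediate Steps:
o(w) = -1
g(r, R) = r/2
s(D) = -730 + D/2 (s(D) = (-83 + D/2) - 647 = -730 + D/2)
s(o(48)) - 1*1692578 = (-730 + (1/2)*(-1)) - 1*1692578 = (-730 - 1/2) - 1692578 = -1461/2 - 1692578 = -3386617/2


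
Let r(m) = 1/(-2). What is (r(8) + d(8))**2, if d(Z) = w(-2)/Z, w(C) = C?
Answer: 9/16 ≈ 0.56250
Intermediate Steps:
d(Z) = -2/Z
r(m) = -1/2
(r(8) + d(8))**2 = (-1/2 - 2/8)**2 = (-1/2 - 2*1/8)**2 = (-1/2 - 1/4)**2 = (-3/4)**2 = 9/16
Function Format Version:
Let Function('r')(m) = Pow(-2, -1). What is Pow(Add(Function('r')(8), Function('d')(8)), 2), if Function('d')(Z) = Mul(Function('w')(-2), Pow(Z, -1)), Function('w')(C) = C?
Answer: Rational(9, 16) ≈ 0.56250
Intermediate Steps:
Function('d')(Z) = Mul(-2, Pow(Z, -1))
Function('r')(m) = Rational(-1, 2)
Pow(Add(Function('r')(8), Function('d')(8)), 2) = Pow(Add(Rational(-1, 2), Mul(-2, Pow(8, -1))), 2) = Pow(Add(Rational(-1, 2), Mul(-2, Rational(1, 8))), 2) = Pow(Add(Rational(-1, 2), Rational(-1, 4)), 2) = Pow(Rational(-3, 4), 2) = Rational(9, 16)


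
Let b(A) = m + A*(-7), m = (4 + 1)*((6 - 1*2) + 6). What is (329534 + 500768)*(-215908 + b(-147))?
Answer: -178372948358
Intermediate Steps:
m = 50 (m = 5*((6 - 2) + 6) = 5*(4 + 6) = 5*10 = 50)
b(A) = 50 - 7*A (b(A) = 50 + A*(-7) = 50 - 7*A)
(329534 + 500768)*(-215908 + b(-147)) = (329534 + 500768)*(-215908 + (50 - 7*(-147))) = 830302*(-215908 + (50 + 1029)) = 830302*(-215908 + 1079) = 830302*(-214829) = -178372948358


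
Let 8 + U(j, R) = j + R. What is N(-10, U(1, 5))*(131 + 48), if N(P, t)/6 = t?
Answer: -2148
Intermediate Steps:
U(j, R) = -8 + R + j (U(j, R) = -8 + (j + R) = -8 + (R + j) = -8 + R + j)
N(P, t) = 6*t
N(-10, U(1, 5))*(131 + 48) = (6*(-8 + 5 + 1))*(131 + 48) = (6*(-2))*179 = -12*179 = -2148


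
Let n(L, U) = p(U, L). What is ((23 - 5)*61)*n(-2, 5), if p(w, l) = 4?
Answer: 4392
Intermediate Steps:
n(L, U) = 4
((23 - 5)*61)*n(-2, 5) = ((23 - 5)*61)*4 = (18*61)*4 = 1098*4 = 4392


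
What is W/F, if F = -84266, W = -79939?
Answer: 79939/84266 ≈ 0.94865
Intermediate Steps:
W/F = -79939/(-84266) = -79939*(-1/84266) = 79939/84266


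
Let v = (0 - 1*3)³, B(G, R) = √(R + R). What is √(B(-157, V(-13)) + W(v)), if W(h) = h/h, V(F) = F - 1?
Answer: √(1 + 2*I*√7) ≈ 1.7868 + 1.4807*I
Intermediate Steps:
V(F) = -1 + F
B(G, R) = √2*√R (B(G, R) = √(2*R) = √2*√R)
v = -27 (v = (0 - 3)³ = (-3)³ = -27)
W(h) = 1
√(B(-157, V(-13)) + W(v)) = √(√2*√(-1 - 13) + 1) = √(√2*√(-14) + 1) = √(√2*(I*√14) + 1) = √(2*I*√7 + 1) = √(1 + 2*I*√7)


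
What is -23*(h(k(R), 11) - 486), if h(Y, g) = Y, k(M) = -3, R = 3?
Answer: 11247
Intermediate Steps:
-23*(h(k(R), 11) - 486) = -23*(-3 - 486) = -23*(-489) = 11247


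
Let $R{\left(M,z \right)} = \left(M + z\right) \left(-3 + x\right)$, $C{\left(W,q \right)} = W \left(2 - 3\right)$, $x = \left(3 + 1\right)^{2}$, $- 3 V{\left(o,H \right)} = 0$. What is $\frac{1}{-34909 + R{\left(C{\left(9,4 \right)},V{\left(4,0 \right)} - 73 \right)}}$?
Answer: $- \frac{1}{35975} \approx -2.7797 \cdot 10^{-5}$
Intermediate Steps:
$V{\left(o,H \right)} = 0$ ($V{\left(o,H \right)} = \left(- \frac{1}{3}\right) 0 = 0$)
$x = 16$ ($x = 4^{2} = 16$)
$C{\left(W,q \right)} = - W$ ($C{\left(W,q \right)} = W \left(-1\right) = - W$)
$R{\left(M,z \right)} = 13 M + 13 z$ ($R{\left(M,z \right)} = \left(M + z\right) \left(-3 + 16\right) = \left(M + z\right) 13 = 13 M + 13 z$)
$\frac{1}{-34909 + R{\left(C{\left(9,4 \right)},V{\left(4,0 \right)} - 73 \right)}} = \frac{1}{-34909 + \left(13 \left(\left(-1\right) 9\right) + 13 \left(0 - 73\right)\right)} = \frac{1}{-34909 + \left(13 \left(-9\right) + 13 \left(0 - 73\right)\right)} = \frac{1}{-34909 + \left(-117 + 13 \left(-73\right)\right)} = \frac{1}{-34909 - 1066} = \frac{1}{-35975} = - \frac{1}{35975}$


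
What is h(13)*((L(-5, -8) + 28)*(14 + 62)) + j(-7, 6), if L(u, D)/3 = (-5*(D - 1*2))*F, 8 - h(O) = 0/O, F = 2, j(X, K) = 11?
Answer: 199435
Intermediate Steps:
h(O) = 8 (h(O) = 8 - 0/O = 8 - 1*0 = 8 + 0 = 8)
L(u, D) = 60 - 30*D (L(u, D) = 3*(-5*(D - 1*2)*2) = 3*(-5*(D - 2)*2) = 3*(-5*(-2 + D)*2) = 3*((10 - 5*D)*2) = 3*(20 - 10*D) = 60 - 30*D)
h(13)*((L(-5, -8) + 28)*(14 + 62)) + j(-7, 6) = 8*(((60 - 30*(-8)) + 28)*(14 + 62)) + 11 = 8*(((60 + 240) + 28)*76) + 11 = 8*((300 + 28)*76) + 11 = 8*(328*76) + 11 = 8*24928 + 11 = 199424 + 11 = 199435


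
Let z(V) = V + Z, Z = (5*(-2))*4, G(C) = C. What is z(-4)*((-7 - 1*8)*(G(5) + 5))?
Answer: 6600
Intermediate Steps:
Z = -40 (Z = -10*4 = -40)
z(V) = -40 + V (z(V) = V - 40 = -40 + V)
z(-4)*((-7 - 1*8)*(G(5) + 5)) = (-40 - 4)*((-7 - 1*8)*(5 + 5)) = -44*(-7 - 8)*10 = -(-660)*10 = -44*(-150) = 6600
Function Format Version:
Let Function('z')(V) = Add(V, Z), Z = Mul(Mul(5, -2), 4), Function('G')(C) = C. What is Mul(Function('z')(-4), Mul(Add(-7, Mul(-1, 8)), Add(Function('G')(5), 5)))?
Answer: 6600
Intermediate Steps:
Z = -40 (Z = Mul(-10, 4) = -40)
Function('z')(V) = Add(-40, V) (Function('z')(V) = Add(V, -40) = Add(-40, V))
Mul(Function('z')(-4), Mul(Add(-7, Mul(-1, 8)), Add(Function('G')(5), 5))) = Mul(Add(-40, -4), Mul(Add(-7, Mul(-1, 8)), Add(5, 5))) = Mul(-44, Mul(Add(-7, -8), 10)) = Mul(-44, Mul(-15, 10)) = Mul(-44, -150) = 6600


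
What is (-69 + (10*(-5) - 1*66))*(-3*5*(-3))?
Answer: -8325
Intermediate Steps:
(-69 + (10*(-5) - 1*66))*(-3*5*(-3)) = (-69 + (-50 - 66))*(-15*(-3)) = (-69 - 116)*45 = -185*45 = -8325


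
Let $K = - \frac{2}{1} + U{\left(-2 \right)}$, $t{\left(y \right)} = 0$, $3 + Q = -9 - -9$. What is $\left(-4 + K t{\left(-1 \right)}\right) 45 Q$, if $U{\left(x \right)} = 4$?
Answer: $540$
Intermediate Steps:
$Q = -3$ ($Q = -3 - 0 = -3 + \left(-9 + 9\right) = -3 + 0 = -3$)
$K = 2$ ($K = - \frac{2}{1} + 4 = \left(-2\right) 1 + 4 = -2 + 4 = 2$)
$\left(-4 + K t{\left(-1 \right)}\right) 45 Q = \left(-4 + 2 \cdot 0\right) 45 \left(-3\right) = \left(-4 + 0\right) 45 \left(-3\right) = \left(-4\right) 45 \left(-3\right) = \left(-180\right) \left(-3\right) = 540$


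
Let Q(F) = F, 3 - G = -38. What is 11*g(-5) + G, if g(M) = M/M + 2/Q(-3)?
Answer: 134/3 ≈ 44.667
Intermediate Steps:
G = 41 (G = 3 - 1*(-38) = 3 + 38 = 41)
g(M) = ⅓ (g(M) = M/M + 2/(-3) = 1 + 2*(-⅓) = 1 - ⅔ = ⅓)
11*g(-5) + G = 11*(⅓) + 41 = 11/3 + 41 = 134/3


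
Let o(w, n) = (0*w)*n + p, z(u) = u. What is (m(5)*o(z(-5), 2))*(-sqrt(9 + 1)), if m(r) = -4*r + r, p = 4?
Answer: 60*sqrt(10) ≈ 189.74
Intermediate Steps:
m(r) = -3*r
o(w, n) = 4 (o(w, n) = (0*w)*n + 4 = 0*n + 4 = 0 + 4 = 4)
(m(5)*o(z(-5), 2))*(-sqrt(9 + 1)) = (-3*5*4)*(-sqrt(9 + 1)) = (-15*4)*(-sqrt(10)) = -(-60)*sqrt(10) = 60*sqrt(10)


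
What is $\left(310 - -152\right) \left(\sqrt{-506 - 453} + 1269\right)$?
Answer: $586278 + 462 i \sqrt{959} \approx 5.8628 \cdot 10^{5} + 14307.0 i$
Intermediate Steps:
$\left(310 - -152\right) \left(\sqrt{-506 - 453} + 1269\right) = \left(310 + 152\right) \left(\sqrt{-959} + 1269\right) = 462 \left(i \sqrt{959} + 1269\right) = 462 \left(1269 + i \sqrt{959}\right) = 586278 + 462 i \sqrt{959}$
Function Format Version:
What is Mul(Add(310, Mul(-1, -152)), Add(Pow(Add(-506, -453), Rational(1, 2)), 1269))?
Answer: Add(586278, Mul(462, I, Pow(959, Rational(1, 2)))) ≈ Add(5.8628e+5, Mul(14307., I))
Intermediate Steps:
Mul(Add(310, Mul(-1, -152)), Add(Pow(Add(-506, -453), Rational(1, 2)), 1269)) = Mul(Add(310, 152), Add(Pow(-959, Rational(1, 2)), 1269)) = Mul(462, Add(Mul(I, Pow(959, Rational(1, 2))), 1269)) = Mul(462, Add(1269, Mul(I, Pow(959, Rational(1, 2))))) = Add(586278, Mul(462, I, Pow(959, Rational(1, 2))))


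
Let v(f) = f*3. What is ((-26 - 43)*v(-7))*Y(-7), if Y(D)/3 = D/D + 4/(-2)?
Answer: -4347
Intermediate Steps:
Y(D) = -3 (Y(D) = 3*(D/D + 4/(-2)) = 3*(1 + 4*(-1/2)) = 3*(1 - 2) = 3*(-1) = -3)
v(f) = 3*f
((-26 - 43)*v(-7))*Y(-7) = ((-26 - 43)*(3*(-7)))*(-3) = -69*(-21)*(-3) = 1449*(-3) = -4347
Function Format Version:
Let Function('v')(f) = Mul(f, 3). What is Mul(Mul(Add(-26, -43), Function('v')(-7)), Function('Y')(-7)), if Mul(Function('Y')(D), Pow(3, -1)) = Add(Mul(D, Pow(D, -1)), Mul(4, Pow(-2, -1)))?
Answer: -4347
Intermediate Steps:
Function('Y')(D) = -3 (Function('Y')(D) = Mul(3, Add(Mul(D, Pow(D, -1)), Mul(4, Pow(-2, -1)))) = Mul(3, Add(1, Mul(4, Rational(-1, 2)))) = Mul(3, Add(1, -2)) = Mul(3, -1) = -3)
Function('v')(f) = Mul(3, f)
Mul(Mul(Add(-26, -43), Function('v')(-7)), Function('Y')(-7)) = Mul(Mul(Add(-26, -43), Mul(3, -7)), -3) = Mul(Mul(-69, -21), -3) = Mul(1449, -3) = -4347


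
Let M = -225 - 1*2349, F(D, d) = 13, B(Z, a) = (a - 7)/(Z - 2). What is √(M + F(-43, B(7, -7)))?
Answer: I*√2561 ≈ 50.606*I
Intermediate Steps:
B(Z, a) = (-7 + a)/(-2 + Z)
M = -2574 (M = -225 - 2349 = -2574)
√(M + F(-43, B(7, -7))) = √(-2574 + 13) = √(-2561) = I*√2561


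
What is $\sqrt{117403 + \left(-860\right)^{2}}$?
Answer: $\sqrt{857003} \approx 925.74$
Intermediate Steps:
$\sqrt{117403 + \left(-860\right)^{2}} = \sqrt{117403 + 739600} = \sqrt{857003}$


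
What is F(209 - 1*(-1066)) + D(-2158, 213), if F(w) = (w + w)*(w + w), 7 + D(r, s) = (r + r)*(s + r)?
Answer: 14897113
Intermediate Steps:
D(r, s) = -7 + 2*r*(r + s) (D(r, s) = -7 + (r + r)*(s + r) = -7 + (2*r)*(r + s) = -7 + 2*r*(r + s))
F(w) = 4*w² (F(w) = (2*w)*(2*w) = 4*w²)
F(209 - 1*(-1066)) + D(-2158, 213) = 4*(209 - 1*(-1066))² + (-7 + 2*(-2158)² + 2*(-2158)*213) = 4*(209 + 1066)² + (-7 + 2*4656964 - 919308) = 4*1275² + (-7 + 9313928 - 919308) = 4*1625625 + 8394613 = 6502500 + 8394613 = 14897113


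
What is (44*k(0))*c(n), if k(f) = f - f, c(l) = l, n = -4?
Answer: 0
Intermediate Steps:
k(f) = 0
(44*k(0))*c(n) = (44*0)*(-4) = 0*(-4) = 0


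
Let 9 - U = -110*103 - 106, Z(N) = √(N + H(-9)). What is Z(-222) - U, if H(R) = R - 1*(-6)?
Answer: -11445 + 15*I ≈ -11445.0 + 15.0*I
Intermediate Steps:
H(R) = 6 + R (H(R) = R + 6 = 6 + R)
Z(N) = √(-3 + N) (Z(N) = √(N + (6 - 9)) = √(N - 3) = √(-3 + N))
U = 11445 (U = 9 - (-110*103 - 106) = 9 - (-11330 - 106) = 9 - 1*(-11436) = 9 + 11436 = 11445)
Z(-222) - U = √(-3 - 222) - 1*11445 = √(-225) - 11445 = 15*I - 11445 = -11445 + 15*I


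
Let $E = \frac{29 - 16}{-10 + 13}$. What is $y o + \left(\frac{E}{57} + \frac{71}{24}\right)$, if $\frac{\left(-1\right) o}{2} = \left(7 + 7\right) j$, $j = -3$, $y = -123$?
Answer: $- \frac{14130025}{1368} \approx -10329.0$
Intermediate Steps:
$E = \frac{13}{3} \approx 4.3333$
$o = 84$ ($o = - 2 \left(7 + 7\right) \left(-3\right) = - 2 \cdot 14 \left(-3\right) = \left(-2\right) \left(-42\right) = 84$)
$y o + \left(\frac{E}{57} + \frac{71}{24}\right) = \left(-123\right) 84 + \left(\frac{13}{3 \cdot 57} + \frac{71}{24}\right) = -10332 + \left(\frac{13}{3} \cdot \frac{1}{57} + 71 \cdot \frac{1}{24}\right) = -10332 + \left(\frac{13}{171} + \frac{71}{24}\right) = -10332 + \frac{4151}{1368} = - \frac{14130025}{1368}$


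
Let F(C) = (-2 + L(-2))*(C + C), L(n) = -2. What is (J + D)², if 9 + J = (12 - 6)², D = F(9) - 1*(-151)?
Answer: 11236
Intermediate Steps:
F(C) = -8*C (F(C) = (-2 - 2)*(C + C) = -8*C)
D = 79 (D = -8*9 - 1*(-151) = -72 + 151 = 79)
J = 27 (J = -9 + (12 - 6)² = -9 + 6² = -9 + 36 = 27)
(J + D)² = (27 + 79)² = 106² = 11236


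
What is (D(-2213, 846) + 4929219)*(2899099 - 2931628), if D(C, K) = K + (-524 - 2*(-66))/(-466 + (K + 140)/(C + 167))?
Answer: -1561844518042851/9739 ≈ -1.6037e+11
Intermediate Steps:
D(C, K) = K - 392/(-466 + (140 + K)/(167 + C)) (D(C, K) = K + (-524 + 132)/(-466 + (140 + K)/(167 + C)) = K - 392/(-466 + (140 + K)/(167 + C)))
(D(-2213, 846) + 4929219)*(2899099 - 2931628) = ((65464 - 1*846² + 392*(-2213) + 77682*846 + 466*(-2213)*846)/(77682 - 1*846 + 466*(-2213)) + 4929219)*(2899099 - 2931628) = ((65464 - 1*715716 - 867496 + 65718972 - 872444268)/(77682 - 846 - 1031258) + 4929219)*(-32529) = ((65464 - 715716 - 867496 + 65718972 - 872444268)/(-954422) + 4929219)*(-32529) = (-1/954422*(-808243044) + 4929219)*(-32529) = (8247378/9739 + 4929219)*(-32529) = (48013911219/9739)*(-32529) = -1561844518042851/9739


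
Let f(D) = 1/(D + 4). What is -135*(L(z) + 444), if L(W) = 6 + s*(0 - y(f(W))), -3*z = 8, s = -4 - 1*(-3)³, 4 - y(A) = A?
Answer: -202635/4 ≈ -50659.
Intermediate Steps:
f(D) = 1/(4 + D)
y(A) = 4 - A
s = 23 (s = -4 - 1*(-27) = -4 + 27 = 23)
z = -8/3 (z = -⅓*8 = -8/3 ≈ -2.6667)
L(W) = -86 + 23/(4 + W) (L(W) = 6 + 23*(0 - (4 - 1/(4 + W))) = 6 + 23*(0 + (-4 + 1/(4 + W))) = 6 + 23*(-4 + 1/(4 + W)) = 6 + (-92 + 23/(4 + W)) = -86 + 23/(4 + W))
-135*(L(z) + 444) = -135*((-321 - 86*(-8/3))/(4 - 8/3) + 444) = -135*((-321 + 688/3)/(4/3) + 444) = -135*((¾)*(-275/3) + 444) = -135*(-275/4 + 444) = -135*1501/4 = -202635/4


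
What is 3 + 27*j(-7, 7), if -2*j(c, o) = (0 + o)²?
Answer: -1317/2 ≈ -658.50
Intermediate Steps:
j(c, o) = -o²/2 (j(c, o) = -(0 + o)²/2 = -o²/2)
3 + 27*j(-7, 7) = 3 + 27*(-½*7²) = 3 + 27*(-½*49) = 3 + 27*(-49/2) = 3 - 1323/2 = -1317/2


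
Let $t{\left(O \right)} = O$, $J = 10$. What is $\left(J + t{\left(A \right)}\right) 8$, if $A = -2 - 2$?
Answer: $48$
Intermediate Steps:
$A = -4$
$\left(J + t{\left(A \right)}\right) 8 = \left(10 - 4\right) 8 = 6 \cdot 8 = 48$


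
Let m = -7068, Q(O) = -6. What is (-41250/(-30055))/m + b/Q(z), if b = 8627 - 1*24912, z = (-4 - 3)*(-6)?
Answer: 28828348195/10621437 ≈ 2714.2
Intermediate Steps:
z = 42 (z = -7*(-6) = 42)
b = -16285 (b = 8627 - 24912 = -16285)
(-41250/(-30055))/m + b/Q(z) = -41250/(-30055)/(-7068) - 16285/(-6) = -41250*(-1/30055)*(-1/7068) - 16285*(-⅙) = (8250/6011)*(-1/7068) + 16285/6 = -1375/7080958 + 16285/6 = 28828348195/10621437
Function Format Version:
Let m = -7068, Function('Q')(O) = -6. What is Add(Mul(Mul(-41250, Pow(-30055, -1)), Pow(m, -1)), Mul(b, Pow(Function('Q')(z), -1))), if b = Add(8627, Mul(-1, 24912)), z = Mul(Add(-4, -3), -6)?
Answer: Rational(28828348195, 10621437) ≈ 2714.2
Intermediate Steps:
z = 42 (z = Mul(-7, -6) = 42)
b = -16285 (b = Add(8627, -24912) = -16285)
Add(Mul(Mul(-41250, Pow(-30055, -1)), Pow(m, -1)), Mul(b, Pow(Function('Q')(z), -1))) = Add(Mul(Mul(-41250, Pow(-30055, -1)), Pow(-7068, -1)), Mul(-16285, Pow(-6, -1))) = Add(Mul(Mul(-41250, Rational(-1, 30055)), Rational(-1, 7068)), Mul(-16285, Rational(-1, 6))) = Add(Mul(Rational(8250, 6011), Rational(-1, 7068)), Rational(16285, 6)) = Add(Rational(-1375, 7080958), Rational(16285, 6)) = Rational(28828348195, 10621437)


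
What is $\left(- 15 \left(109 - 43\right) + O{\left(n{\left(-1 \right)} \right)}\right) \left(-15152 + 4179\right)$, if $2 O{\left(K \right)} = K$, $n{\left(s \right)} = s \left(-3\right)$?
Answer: $\frac{21693621}{2} \approx 1.0847 \cdot 10^{7}$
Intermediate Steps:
$n{\left(s \right)} = - 3 s$
$O{\left(K \right)} = \frac{K}{2}$
$\left(- 15 \left(109 - 43\right) + O{\left(n{\left(-1 \right)} \right)}\right) \left(-15152 + 4179\right) = \left(- 15 \left(109 - 43\right) + \frac{\left(-3\right) \left(-1\right)}{2}\right) \left(-15152 + 4179\right) = \left(\left(-15\right) 66 + \frac{1}{2} \cdot 3\right) \left(-10973\right) = \left(-990 + \frac{3}{2}\right) \left(-10973\right) = \left(- \frac{1977}{2}\right) \left(-10973\right) = \frac{21693621}{2}$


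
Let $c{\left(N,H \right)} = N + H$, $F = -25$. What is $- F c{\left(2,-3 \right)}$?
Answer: $-25$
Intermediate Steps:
$c{\left(N,H \right)} = H + N$
$- F c{\left(2,-3 \right)} = \left(-1\right) \left(-25\right) \left(-3 + 2\right) = 25 \left(-1\right) = -25$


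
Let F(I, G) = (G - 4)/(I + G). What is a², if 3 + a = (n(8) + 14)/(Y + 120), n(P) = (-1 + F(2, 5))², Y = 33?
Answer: 473889361/56205009 ≈ 8.4314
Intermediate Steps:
F(I, G) = (-4 + G)/(G + I)
n(P) = 36/49 (n(P) = (-1 + (-4 + 5)/(5 + 2))² = (-1 + 1/7)² = (-1 + (⅐)*1)² = (-1 + ⅐)² = (-6/7)² = 36/49)
a = -21769/7497 (a = -3 + (36/49 + 14)/(33 + 120) = -3 + (722/49)/153 = -3 + (722/49)*(1/153) = -3 + 722/7497 = -21769/7497 ≈ -2.9037)
a² = (-21769/7497)² = 473889361/56205009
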